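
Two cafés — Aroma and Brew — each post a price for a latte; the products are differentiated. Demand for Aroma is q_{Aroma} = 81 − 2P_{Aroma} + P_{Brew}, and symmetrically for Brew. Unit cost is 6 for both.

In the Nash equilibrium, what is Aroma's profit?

Aroma's profit: π = (P_{Aroma} − 6)(81 − 2P_{Aroma} + P_{Brew}).
∂π/∂P_{Aroma} = 93 − 4P_{Aroma} + P_{Brew} = 0 ⇒ P_{Aroma} = 23.25 + 0.25P_{Brew}.
Setting P_{Aroma} = P_{Brew} in the reaction function: P_{Aroma} = 23.25 + 0.25P_{Aroma}, so P_{Aroma} = 23.25 / 0.75 = 31.
q_{Aroma} = 81 − 2·31 + 31 = 50.
Profit = (31 − 6)·50 = 1250.

1250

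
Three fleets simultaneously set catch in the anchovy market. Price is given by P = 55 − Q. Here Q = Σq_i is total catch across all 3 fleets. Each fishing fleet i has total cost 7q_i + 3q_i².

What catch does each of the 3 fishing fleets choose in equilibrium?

A representative fishing fleet's profit is π_i = q_i(55 − Q) − 7q_i − 3q_i², with Q = q_i + Σ_{j≠i} q_j.
First-order condition: 48 − 8q_i − Σ_{j≠i} q_j = 0.
Imposing symmetry (q_j = q for all j) turns Σ_{j≠i} q_j into 2q, so 48 = 10q and q = 4.8.

4.8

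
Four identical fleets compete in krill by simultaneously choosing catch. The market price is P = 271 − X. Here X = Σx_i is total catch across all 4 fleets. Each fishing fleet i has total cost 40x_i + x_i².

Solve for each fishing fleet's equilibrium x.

A representative fishing fleet's profit is π_i = x_i(271 − X) − 40x_i − x_i², with X = x_i + Σ_{j≠i} x_j.
First-order condition: 231 − 4x_i − Σ_{j≠i} x_j = 0.
Imposing symmetry (x_j = x for all j) turns Σ_{j≠i} x_j into 3x, so 231 = 7x and x = 33.

33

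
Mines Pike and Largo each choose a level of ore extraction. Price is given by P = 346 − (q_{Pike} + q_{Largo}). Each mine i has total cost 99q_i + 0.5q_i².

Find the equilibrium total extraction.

123.5

Mine Pike's profit: π = q_{Pike}(346 − (q_{Pike} + q_{Largo})) − 99q_{Pike} − 0.5q_{Pike}².
∂π/∂q_{Pike} = 247 − 3q_{Pike} − q_{Largo} = 0, so q_{Pike} = 247/3 − (1/3)q_{Largo}.
Setting q_{Pike} = q_{Largo} in the reaction function: q_{Pike} = 247/3 − (1/3)q_{Pike}, so q_{Pike} = (247/3) / (4/3) = 61.75.
Total extraction: 61.75 + 61.75 = 123.5.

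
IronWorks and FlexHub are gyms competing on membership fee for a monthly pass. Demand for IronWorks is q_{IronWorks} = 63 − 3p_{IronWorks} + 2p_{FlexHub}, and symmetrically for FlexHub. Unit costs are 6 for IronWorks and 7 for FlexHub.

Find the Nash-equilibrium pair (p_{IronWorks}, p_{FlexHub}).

IronWorks's profit: π = (p_{IronWorks} − 6)(63 − 3p_{IronWorks} + 2p_{FlexHub}).
∂π/∂p_{IronWorks} = 81 − 6p_{IronWorks} + 2p_{FlexHub} = 0 ⇒ p_{IronWorks} = 13.5 + (1/3)p_{FlexHub}.
Similarly p_{FlexHub} = 14 + (1/3)p_{IronWorks}.
Plugging p_{FlexHub} into IronWorks's best response: p_{IronWorks} = 13.5 + (1/3)(14 + (1/3)p_{IronWorks}) ⇒ (8/9)p_{IronWorks} = 109/6, so p_{IronWorks} = 20.4375.
Then p_{FlexHub} = 14 + (1/3)·20.4375 = 20.8125.

20.4375, 20.8125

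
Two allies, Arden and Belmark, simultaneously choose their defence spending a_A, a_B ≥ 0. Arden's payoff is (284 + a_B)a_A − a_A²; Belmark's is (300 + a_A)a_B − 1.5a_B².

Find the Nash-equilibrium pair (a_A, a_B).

Expanding Arden's payoff: 284a_A + a_Ba_A − a_A².
∂π/∂a_A = 284 + a_B − 2a_A = 0, so a_A = 142 + 0.5a_B.
Likewise for Belmark: a_B = 100 + (1/3)a_A.
Solving the two reaction functions simultaneously: (1 − (0.5)(1/3))a_A = 142 + 0.5·100, so (5/6)a_A = 192 and a_A = 230.4.
Then a_B = 100 + (1/3)·230.4 = 176.8.

230.4, 176.8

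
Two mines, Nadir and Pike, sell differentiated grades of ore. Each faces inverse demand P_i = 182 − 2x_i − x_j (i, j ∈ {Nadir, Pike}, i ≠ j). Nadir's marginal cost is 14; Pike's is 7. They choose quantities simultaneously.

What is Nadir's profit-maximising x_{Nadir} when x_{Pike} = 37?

Mine Nadir's profit: π = x_{Nadir}(182 − 2x_{Nadir} − x_{Pike}) − 14x_{Nadir}.
∂π/∂x_{Nadir} = 168 − 4x_{Nadir} − x_{Pike} = 0 ⇒ x_{Nadir} = 42 − 0.25x_{Pike}.
At x_{Pike} = 37: x_{Nadir} = 42 − 0.25·37 = 32.75.

32.75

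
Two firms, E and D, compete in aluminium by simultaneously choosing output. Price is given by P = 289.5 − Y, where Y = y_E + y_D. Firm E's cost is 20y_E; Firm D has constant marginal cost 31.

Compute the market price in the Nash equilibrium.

113.5

Firm E's profit: π = y_E(289.5 − (y_E + y_D)) − 20y_E.
∂π/∂y_E = 269.5 − 2y_E − y_D = 0, so y_E = 134.75 − 0.5y_D.
By the same steps for D: y_D = 129.25 − 0.5y_E.
Plugging y_D into E's best response: y_E = 134.75 − 0.5(129.25 − 0.5y_E) ⇒ 0.75y_E = 70.125, so y_E = 93.5.
Then y_D = 129.25 − 0.5·93.5 = 82.5.
Equilibrium price: P = 289.5 − 176 = 113.5.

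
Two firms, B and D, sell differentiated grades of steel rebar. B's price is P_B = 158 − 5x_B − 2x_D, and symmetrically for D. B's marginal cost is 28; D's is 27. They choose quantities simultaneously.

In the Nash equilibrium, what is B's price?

82.0625

Firm B's profit: π = x_B(158 − 5x_B − 2x_D) − 28x_B.
∂π/∂x_B = 130 − 10x_B − 2x_D = 0 ⇒ x_B = 13 − 0.2x_D.
Similarly x_D = 13.1 − 0.2x_B.
Plugging x_D into B's best response: x_B = 13 − 0.2(13.1 − 0.2x_B) ⇒ 0.96x_B = 10.38, so x_B = 10.8125.
Then x_D = 13.1 − 0.2·10.8125 = 10.9375.
P_B = 158 − 5·10.8125 − 2·10.9375 = 82.0625.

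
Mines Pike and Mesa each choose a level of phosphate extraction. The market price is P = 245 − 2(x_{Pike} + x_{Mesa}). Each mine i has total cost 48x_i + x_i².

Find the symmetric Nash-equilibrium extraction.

Mine Pike's profit: π = x_{Pike}(245 − 2(x_{Pike} + x_{Mesa})) − 48x_{Pike} − x_{Pike}².
∂π/∂x_{Pike} = 197 − 6x_{Pike} − 2x_{Mesa} = 0, so x_{Pike} = 197/6 − (1/3)x_{Mesa}.
The game is symmetric, so in equilibrium x_{Mesa} = x_{Pike}: the reaction function gives (4/3)x_{Pike} = 197/6, hence x_{Pike} = 24.625.

24.625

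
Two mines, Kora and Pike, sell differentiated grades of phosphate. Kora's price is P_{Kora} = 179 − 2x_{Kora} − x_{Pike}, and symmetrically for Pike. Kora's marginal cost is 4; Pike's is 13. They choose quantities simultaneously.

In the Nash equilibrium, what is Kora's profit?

Mine Kora's profit: π = x_{Kora}(179 − 2x_{Kora} − x_{Pike}) − 4x_{Kora}.
∂π/∂x_{Kora} = 175 − 4x_{Kora} − x_{Pike} = 0 ⇒ x_{Kora} = 43.75 − 0.25x_{Pike}.
Similarly x_{Pike} = 41.5 − 0.25x_{Kora}.
Plugging x_{Pike} into Kora's best response: x_{Kora} = 43.75 − 0.25(41.5 − 0.25x_{Kora}) ⇒ 0.9375x_{Kora} = 33.375, so x_{Kora} = 35.6.
Then x_{Pike} = 41.5 − 0.25·35.6 = 32.6.
P_{Kora} = 179 − 2·35.6 − 32.6 = 75.2.
Profit = (75.2 − 4)·35.6 = 2534.72.

2534.72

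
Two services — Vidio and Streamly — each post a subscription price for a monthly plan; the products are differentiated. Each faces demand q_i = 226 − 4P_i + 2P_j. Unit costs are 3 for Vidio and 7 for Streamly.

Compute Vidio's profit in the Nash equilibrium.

Vidio's profit: π = (P_{Vidio} − 3)(226 − 4P_{Vidio} + 2P_{Streamly}).
∂π/∂P_{Vidio} = 238 − 8P_{Vidio} + 2P_{Streamly} = 0 ⇒ P_{Vidio} = 29.75 + 0.25P_{Streamly}.
Similarly P_{Streamly} = 31.75 + 0.25P_{Vidio}.
Solving the two reaction functions simultaneously: (1 − (0.25)(0.25))P_{Vidio} = 29.75 + 0.25·31.75, so 0.9375P_{Vidio} = 37.6875 and P_{Vidio} = 40.2.
Then P_{Streamly} = 31.75 + 0.25·40.2 = 41.8.
q_{Vidio} = 226 − 4·40.2 + 2·41.8 = 148.8.
Profit = (40.2 − 3)·148.8 = 5535.36.

5535.36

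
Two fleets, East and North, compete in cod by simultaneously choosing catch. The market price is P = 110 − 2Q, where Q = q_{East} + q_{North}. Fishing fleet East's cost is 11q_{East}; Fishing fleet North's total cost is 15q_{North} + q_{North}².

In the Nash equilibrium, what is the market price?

Fishing fleet East's profit: π = q_{East}(110 − 2(q_{East} + q_{North})) − 11q_{East}.
∂π/∂q_{East} = 99 − 4q_{East} − 2q_{North} = 0, so q_{East} = 24.75 − 0.5q_{North}.
For North: ∂π/∂q_{North} = 95 − 6q_{North} − 2q_{East} = 0 ⇒ q_{North} = 95/6 − (1/3)q_{East}.
Solving the two reaction functions simultaneously: (1 − (−0.5)(−1/3))q_{East} = 24.75 − 0.5·(95/6), so (5/6)q_{East} = 101/6 and q_{East} = 20.2.
Then q_{North} = 95/6 − (1/3)·20.2 = 9.1.
Equilibrium price: P = 110 − 2·29.3 = 51.4.

51.4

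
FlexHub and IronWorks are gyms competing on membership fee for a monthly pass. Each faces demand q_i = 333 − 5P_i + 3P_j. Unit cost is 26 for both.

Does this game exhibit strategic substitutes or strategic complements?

FlexHub's profit: π = (P_{FlexHub} − 26)(333 − 5P_{FlexHub} + 3P_{IronWorks}).
∂π/∂P_{FlexHub} = 463 − 10P_{FlexHub} + 3P_{IronWorks} = 0 ⇒ P_{FlexHub} = 46.3 + 0.3P_{IronWorks}.
The best-response slope dP_{FlexHub}/dP_{IronWorks} = 0.3 > 0: the reaction function is upward-sloping, so the choices are strategic complements.

strategic complements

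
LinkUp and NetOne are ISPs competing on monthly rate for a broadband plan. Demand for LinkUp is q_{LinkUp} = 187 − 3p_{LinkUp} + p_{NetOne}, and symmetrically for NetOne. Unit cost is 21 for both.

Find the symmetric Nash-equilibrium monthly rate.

50

LinkUp's profit: π = (p_{LinkUp} − 21)(187 − 3p_{LinkUp} + p_{NetOne}).
∂π/∂p_{LinkUp} = 250 − 6p_{LinkUp} + p_{NetOne} = 0 ⇒ p_{LinkUp} = 125/3 + (1/6)p_{NetOne}.
The game is symmetric, so in equilibrium p_{NetOne} = p_{LinkUp}: the reaction function gives (5/6)p_{LinkUp} = 125/3, hence p_{LinkUp} = 50.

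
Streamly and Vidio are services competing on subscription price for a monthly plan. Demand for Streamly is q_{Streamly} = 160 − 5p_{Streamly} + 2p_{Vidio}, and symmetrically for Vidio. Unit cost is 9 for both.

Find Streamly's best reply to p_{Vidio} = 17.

Streamly's profit: π = (p_{Streamly} − 9)(160 − 5p_{Streamly} + 2p_{Vidio}).
∂π/∂p_{Streamly} = 205 − 10p_{Streamly} + 2p_{Vidio} = 0 ⇒ p_{Streamly} = 20.5 + 0.2p_{Vidio}.
At p_{Vidio} = 17: p_{Streamly} = 20.5 + 0.2·17 = 23.9.

23.9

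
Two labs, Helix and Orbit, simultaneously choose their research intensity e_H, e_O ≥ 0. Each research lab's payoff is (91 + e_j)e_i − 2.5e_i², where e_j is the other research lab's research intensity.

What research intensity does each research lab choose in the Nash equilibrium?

22.75

Helix's payoff is (91 + e_O)e_H − 2.5e_H².
∂π/∂e_H = 91 + e_O − 5e_H = 0, so e_H = 18.2 + 0.2e_O.
The game is symmetric, so in equilibrium e_O = e_H: the reaction function gives 0.8e_H = 18.2, hence e_H = 22.75.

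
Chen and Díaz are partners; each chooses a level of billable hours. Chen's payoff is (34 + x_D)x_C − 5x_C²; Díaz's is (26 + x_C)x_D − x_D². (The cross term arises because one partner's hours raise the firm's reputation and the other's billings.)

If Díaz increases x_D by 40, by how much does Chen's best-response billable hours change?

Expanding Chen's payoff: 34x_C + x_Dx_C − 5x_C².
∂π/∂x_C = 34 + x_D − 10x_C = 0, so x_C = 3.4 + 0.1x_D.
The reaction-function slope is 0.1, so a 40-unit rise in x_D moves x_C by 0.1 × 40 = 4. Chen's best response rises — the actions are strategic complements.

4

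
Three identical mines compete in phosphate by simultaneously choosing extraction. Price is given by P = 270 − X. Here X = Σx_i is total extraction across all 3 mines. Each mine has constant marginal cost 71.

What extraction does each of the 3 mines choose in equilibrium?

49.75

A representative mine's profit is π_i = x_i(270 − X) − 71x_i, with X = x_i + Σ_{j≠i} x_j.
First-order condition: 199 − 2x_i − Σ_{j≠i} x_j = 0.
Imposing symmetry (x_j = x for all j) turns Σ_{j≠i} x_j into 2x, so 199 = 4x and x = 49.75.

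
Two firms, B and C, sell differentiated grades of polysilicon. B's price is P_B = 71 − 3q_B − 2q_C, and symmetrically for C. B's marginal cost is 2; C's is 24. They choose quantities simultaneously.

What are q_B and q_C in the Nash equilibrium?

10, 4.5

Firm B's profit: π = q_B(71 − 3q_B − 2q_C) − 2q_B.
∂π/∂q_B = 69 − 6q_B − 2q_C = 0 ⇒ q_B = 11.5 − (1/3)q_C.
Similarly q_C = 47/6 − (1/3)q_B.
Solving the two reaction functions simultaneously: (1 − (−1/3)(−1/3))q_B = 11.5 − (1/3)·(47/6), so (8/9)q_B = 80/9 and q_B = 10.
Then q_C = 47/6 − (1/3)·10 = 4.5.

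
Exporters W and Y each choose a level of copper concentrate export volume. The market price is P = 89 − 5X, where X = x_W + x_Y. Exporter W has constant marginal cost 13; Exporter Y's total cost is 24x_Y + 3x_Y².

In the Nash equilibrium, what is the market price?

Exporter W's profit: π = x_W(89 − 5(x_W + x_Y)) − 13x_W.
∂π/∂x_W = 76 − 10x_W − 5x_Y = 0, so x_W = 7.6 − 0.5x_Y.
For Y: ∂π/∂x_Y = 65 − 16x_Y − 5x_W = 0 ⇒ x_Y = 4.0625 − 0.3125x_W.
Substituting the second reaction function into the first: x_W = 7.6 − 0.5(4.0625 − 0.3125x_W), which gives (27/32)x_W = 891/160 ⇒ x_W = 6.6.
Then x_Y = 4.0625 − 0.3125·6.6 = 2.
Equilibrium price: P = 89 − 5·8.6 = 46.

46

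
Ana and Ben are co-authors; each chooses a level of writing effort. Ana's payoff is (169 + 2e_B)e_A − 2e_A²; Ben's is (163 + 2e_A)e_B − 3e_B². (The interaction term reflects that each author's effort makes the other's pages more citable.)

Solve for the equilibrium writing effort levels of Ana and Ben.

67, 49.5

Expanding Ana's payoff: 169e_A + 2e_Be_A − 2e_A².
∂π/∂e_A = 169 + 2e_B − 4e_A = 0, so e_A = 42.25 + 0.5e_B.
Likewise for Ben: e_B = 163/6 + (1/3)e_A.
Plugging e_B into Ana's best response: e_A = 42.25 + 0.5(163/6 + (1/3)e_A) ⇒ (5/6)e_A = 335/6, so e_A = 67.
Then e_B = 163/6 + (1/3)·67 = 49.5.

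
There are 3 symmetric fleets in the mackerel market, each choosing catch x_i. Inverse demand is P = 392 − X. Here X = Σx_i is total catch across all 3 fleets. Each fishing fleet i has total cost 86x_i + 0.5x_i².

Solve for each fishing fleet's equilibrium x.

A representative fishing fleet's profit is π_i = x_i(392 − X) − 86x_i − 0.5x_i², with X = x_i + Σ_{j≠i} x_j.
First-order condition: 306 − 3x_i − Σ_{j≠i} x_j = 0.
In a symmetric equilibrium every fishing fleet chooses the same x, so Σ_{j≠i} x_j = 2x. The condition becomes 306 − 5x = 0, giving x = 306/5 = 61.2.

61.2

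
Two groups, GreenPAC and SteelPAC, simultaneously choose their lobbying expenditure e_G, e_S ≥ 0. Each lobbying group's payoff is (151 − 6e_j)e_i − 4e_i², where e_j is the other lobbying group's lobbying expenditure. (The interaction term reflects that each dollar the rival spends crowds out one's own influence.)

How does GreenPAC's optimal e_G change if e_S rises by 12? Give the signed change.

GreenPAC's payoff is (151 − 6e_S)e_G − 4e_G².
∂π/∂e_G = 151 − 6e_S − 8e_G = 0, so e_G = 18.875 − 0.75e_S.
The reaction-function slope is −0.75, so a 12-unit rise in e_S moves e_G by −0.75 × 12 = −9. GreenPAC's best response falls — the actions are strategic substitutes.

-9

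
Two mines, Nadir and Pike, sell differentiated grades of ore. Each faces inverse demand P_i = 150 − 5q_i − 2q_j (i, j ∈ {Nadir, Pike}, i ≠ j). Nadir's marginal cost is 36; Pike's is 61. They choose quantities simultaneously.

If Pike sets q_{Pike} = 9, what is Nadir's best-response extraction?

Mine Nadir's profit: π = q_{Nadir}(150 − 5q_{Nadir} − 2q_{Pike}) − 36q_{Nadir}.
∂π/∂q_{Nadir} = 114 − 10q_{Nadir} − 2q_{Pike} = 0 ⇒ q_{Nadir} = 11.4 − 0.2q_{Pike}.
At q_{Pike} = 9: q_{Nadir} = 11.4 − 0.2·9 = 9.6.

9.6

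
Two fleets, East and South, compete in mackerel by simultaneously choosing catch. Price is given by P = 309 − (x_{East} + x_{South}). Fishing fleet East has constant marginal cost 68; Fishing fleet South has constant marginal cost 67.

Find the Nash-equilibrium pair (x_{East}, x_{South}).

Fishing fleet East's profit: π = x_{East}(309 − (x_{East} + x_{South})) − 68x_{East}.
∂π/∂x_{East} = 241 − 2x_{East} − x_{South} = 0, so x_{East} = 120.5 − 0.5x_{South}.
By the same steps for South: x_{South} = 121 − 0.5x_{East}.
Plugging x_{South} into East's best response: x_{East} = 120.5 − 0.5(121 − 0.5x_{East}) ⇒ 0.75x_{East} = 60, so x_{East} = 80.
Then x_{South} = 121 − 0.5·80 = 81.

80, 81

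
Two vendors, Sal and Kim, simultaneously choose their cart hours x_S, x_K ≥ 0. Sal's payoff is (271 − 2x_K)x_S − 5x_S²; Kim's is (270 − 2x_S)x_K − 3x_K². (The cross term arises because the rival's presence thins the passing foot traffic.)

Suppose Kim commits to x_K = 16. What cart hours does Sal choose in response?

23.9

Expanding Sal's payoff: 271x_S − 2x_Kx_S − 5x_S².
∂π/∂x_S = 271 − 2x_K − 10x_S = 0, so x_S = 27.1 − 0.2x_K.
At x_K = 16: x_S = 27.1 − 0.2·16 = 23.9.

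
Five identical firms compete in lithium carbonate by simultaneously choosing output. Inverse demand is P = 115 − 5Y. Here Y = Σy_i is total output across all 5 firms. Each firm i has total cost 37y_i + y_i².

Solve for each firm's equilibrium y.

2.4375

A representative firm's profit is π_i = y_i(115 − 5Y) − 37y_i − y_i², with Y = y_i + Σ_{j≠i} y_j.
First-order condition: 78 − 12y_i − 5Σ_{j≠i} y_j = 0.
In a symmetric equilibrium every firm chooses the same y, so Σ_{j≠i} y_j = 4y. The condition becomes 78 − 32y = 0, giving y = 78/32 = 2.4375.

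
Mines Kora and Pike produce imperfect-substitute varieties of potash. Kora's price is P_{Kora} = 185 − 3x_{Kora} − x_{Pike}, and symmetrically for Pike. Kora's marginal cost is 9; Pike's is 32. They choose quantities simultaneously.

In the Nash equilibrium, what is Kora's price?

86.4

Mine Kora's profit: π = x_{Kora}(185 − 3x_{Kora} − x_{Pike}) − 9x_{Kora}.
∂π/∂x_{Kora} = 176 − 6x_{Kora} − x_{Pike} = 0 ⇒ x_{Kora} = 88/3 − (1/6)x_{Pike}.
Similarly x_{Pike} = 25.5 − (1/6)x_{Kora}.
Solving the two reaction functions simultaneously: (1 − (−1/6)(−1/6))x_{Kora} = 88/3 − (1/6)·25.5, so (35/36)x_{Kora} = 301/12 and x_{Kora} = 25.8.
Then x_{Pike} = 25.5 − (1/6)·25.8 = 21.2.
P_{Kora} = 185 − 3·25.8 − 21.2 = 86.4.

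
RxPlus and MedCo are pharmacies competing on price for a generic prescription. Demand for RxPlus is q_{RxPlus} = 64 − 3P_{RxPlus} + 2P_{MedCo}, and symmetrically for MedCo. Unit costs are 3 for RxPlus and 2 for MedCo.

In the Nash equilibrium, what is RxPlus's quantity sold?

RxPlus's profit: π = (P_{RxPlus} − 3)(64 − 3P_{RxPlus} + 2P_{MedCo}).
∂π/∂P_{RxPlus} = 73 − 6P_{RxPlus} + 2P_{MedCo} = 0 ⇒ P_{RxPlus} = 73/6 + (1/3)P_{MedCo}.
Similarly P_{MedCo} = 35/3 + (1/3)P_{RxPlus}.
Substituting the second reaction function into the first: P_{RxPlus} = 73/6 + (1/3)(35/3 + (1/3)P_{RxPlus}), which gives (8/9)P_{RxPlus} = 289/18 ⇒ P_{RxPlus} = 18.0625.
Then P_{MedCo} = 35/3 + (1/3)·18.0625 = 17.6875.
q_{RxPlus} = 64 − 3·18.0625 + 2·17.6875 = 45.1875.

45.1875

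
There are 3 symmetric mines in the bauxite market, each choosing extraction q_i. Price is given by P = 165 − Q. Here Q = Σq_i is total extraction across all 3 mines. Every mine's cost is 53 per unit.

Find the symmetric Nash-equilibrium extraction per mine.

A representative mine's profit is π_i = q_i(165 − Q) − 53q_i, with Q = q_i + Σ_{j≠i} q_j.
First-order condition: 112 − 2q_i − Σ_{j≠i} q_j = 0.
In a symmetric equilibrium every mine chooses the same q, so Σ_{j≠i} q_j = 2q. The condition becomes 112 − 4q = 0, giving q = 112/4 = 28.

28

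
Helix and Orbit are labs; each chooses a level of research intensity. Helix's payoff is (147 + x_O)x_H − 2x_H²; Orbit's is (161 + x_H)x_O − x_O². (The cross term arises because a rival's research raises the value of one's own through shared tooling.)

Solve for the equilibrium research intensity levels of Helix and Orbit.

65, 113

Expanding Helix's payoff: 147x_H + x_Ox_H − 2x_H².
∂π/∂x_H = 147 + x_O − 4x_H = 0, so x_H = 36.75 + 0.25x_O.
Likewise for Orbit: x_O = 80.5 + 0.5x_H.
Solving the two reaction functions simultaneously: (1 − (0.25)(0.5))x_H = 36.75 + 0.25·80.5, so 0.875x_H = 56.875 and x_H = 65.
Then x_O = 80.5 + 0.5·65 = 113.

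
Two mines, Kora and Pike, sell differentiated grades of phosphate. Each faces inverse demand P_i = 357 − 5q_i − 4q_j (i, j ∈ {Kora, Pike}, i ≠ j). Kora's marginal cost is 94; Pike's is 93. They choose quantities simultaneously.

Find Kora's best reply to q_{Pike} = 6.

Mine Kora's profit: π = q_{Kora}(357 − 5q_{Kora} − 4q_{Pike}) − 94q_{Kora}.
∂π/∂q_{Kora} = 263 − 10q_{Kora} − 4q_{Pike} = 0 ⇒ q_{Kora} = 26.3 − 0.4q_{Pike}.
At q_{Pike} = 6: q_{Kora} = 26.3 − 0.4·6 = 23.9.

23.9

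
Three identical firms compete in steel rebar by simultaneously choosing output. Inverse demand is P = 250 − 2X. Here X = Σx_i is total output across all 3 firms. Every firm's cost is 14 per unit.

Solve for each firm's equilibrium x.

29.5

A representative firm's profit is π_i = x_i(250 − 2X) − 14x_i, with X = x_i + Σ_{j≠i} x_j.
First-order condition: 236 − 4x_i − 2Σ_{j≠i} x_j = 0.
With identical firms, set every x_j = x: then 236 − 4x − 4x = 0, i.e. x = 236/8 = 29.5.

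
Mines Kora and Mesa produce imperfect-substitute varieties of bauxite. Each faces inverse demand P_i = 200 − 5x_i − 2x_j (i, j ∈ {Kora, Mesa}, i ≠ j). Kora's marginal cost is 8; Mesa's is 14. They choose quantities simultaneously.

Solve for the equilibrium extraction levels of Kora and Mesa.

Mine Kora's profit: π = x_{Kora}(200 − 5x_{Kora} − 2x_{Mesa}) − 8x_{Kora}.
∂π/∂x_{Kora} = 192 − 10x_{Kora} − 2x_{Mesa} = 0 ⇒ x_{Kora} = 19.2 − 0.2x_{Mesa}.
Similarly x_{Mesa} = 18.6 − 0.2x_{Kora}.
Solving the two reaction functions simultaneously: (1 − (−0.2)(−0.2))x_{Kora} = 19.2 − 0.2·18.6, so 0.96x_{Kora} = 15.48 and x_{Kora} = 16.125.
Then x_{Mesa} = 18.6 − 0.2·16.125 = 15.375.

16.125, 15.375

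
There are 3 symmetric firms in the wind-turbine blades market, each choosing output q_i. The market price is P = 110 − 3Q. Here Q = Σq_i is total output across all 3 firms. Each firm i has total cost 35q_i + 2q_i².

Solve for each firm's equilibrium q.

A representative firm's profit is π_i = q_i(110 − 3Q) − 35q_i − 2q_i², with Q = q_i + Σ_{j≠i} q_j.
First-order condition: 75 − 10q_i − 3Σ_{j≠i} q_j = 0.
In a symmetric equilibrium every firm chooses the same q, so Σ_{j≠i} q_j = 2q. The condition becomes 75 − 16q = 0, giving q = 75/16 = 4.6875.

4.6875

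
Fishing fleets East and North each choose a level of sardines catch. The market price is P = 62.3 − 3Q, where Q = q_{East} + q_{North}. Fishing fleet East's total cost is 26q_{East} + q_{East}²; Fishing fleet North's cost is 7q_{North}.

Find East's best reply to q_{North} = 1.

4.1625

Fishing fleet East's profit: π = q_{East}(62.3 − 3(q_{East} + q_{North})) − 26q_{East} − q_{East}².
∂π/∂q_{East} = 36.3 − 8q_{East} − 3q_{North} = 0, so q_{East} = 4.5375 − 0.375q_{North}.
At q_{North} = 1: q_{East} = 4.5375 − 0.375·1 = 4.1625.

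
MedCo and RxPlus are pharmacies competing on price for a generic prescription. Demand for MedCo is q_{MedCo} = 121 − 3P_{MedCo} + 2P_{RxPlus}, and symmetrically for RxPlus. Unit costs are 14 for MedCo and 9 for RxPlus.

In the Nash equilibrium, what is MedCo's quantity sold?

MedCo's profit: π = (P_{MedCo} − 14)(121 − 3P_{MedCo} + 2P_{RxPlus}).
∂π/∂P_{MedCo} = 163 − 6P_{MedCo} + 2P_{RxPlus} = 0 ⇒ P_{MedCo} = 163/6 + (1/3)P_{RxPlus}.
Similarly P_{RxPlus} = 74/3 + (1/3)P_{MedCo}.
Plugging P_{RxPlus} into MedCo's best response: P_{MedCo} = 163/6 + (1/3)(74/3 + (1/3)P_{MedCo}) ⇒ (8/9)P_{MedCo} = 637/18, so P_{MedCo} = 39.8125.
Then P_{RxPlus} = 74/3 + (1/3)·39.8125 = 37.9375.
q_{MedCo} = 121 − 3·39.8125 + 2·37.9375 = 77.4375.

77.4375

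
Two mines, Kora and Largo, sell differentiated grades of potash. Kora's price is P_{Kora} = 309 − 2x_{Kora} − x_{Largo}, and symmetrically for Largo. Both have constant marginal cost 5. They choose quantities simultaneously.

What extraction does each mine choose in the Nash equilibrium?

60.8

Mine Kora's profit: π = x_{Kora}(309 − 2x_{Kora} − x_{Largo}) − 5x_{Kora}.
∂π/∂x_{Kora} = 304 − 4x_{Kora} − x_{Largo} = 0 ⇒ x_{Kora} = 76 − 0.25x_{Largo}.
The game is symmetric, so in equilibrium x_{Largo} = x_{Kora}: the reaction function gives 1.25x_{Kora} = 76, hence x_{Kora} = 60.8.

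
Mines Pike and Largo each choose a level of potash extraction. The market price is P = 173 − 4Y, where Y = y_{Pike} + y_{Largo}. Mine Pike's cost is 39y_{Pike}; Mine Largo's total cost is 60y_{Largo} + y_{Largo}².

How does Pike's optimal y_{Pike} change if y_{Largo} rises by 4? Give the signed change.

Mine Pike's profit: π = y_{Pike}(173 − 4(y_{Pike} + y_{Largo})) − 39y_{Pike}.
∂π/∂y_{Pike} = 134 − 8y_{Pike} − 4y_{Largo} = 0, so y_{Pike} = 16.75 − 0.5y_{Largo}.
The reaction-function slope is −0.5, so a 4-unit rise in y_{Largo} moves y_{Pike} by −0.5 × 4 = −2. Pike's best response falls — the actions are strategic substitutes.

-2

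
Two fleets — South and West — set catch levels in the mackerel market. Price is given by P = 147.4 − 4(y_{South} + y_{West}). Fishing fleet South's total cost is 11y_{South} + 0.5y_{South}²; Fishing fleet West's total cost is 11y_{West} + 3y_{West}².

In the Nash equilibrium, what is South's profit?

Fishing fleet South's profit: π = y_{South}(147.4 − 4(y_{South} + y_{West})) − 11y_{South} − 0.5y_{South}².
∂π/∂y_{South} = 136.4 − 9y_{South} − 4y_{West} = 0, so y_{South} = 682/45 − (4/9)y_{West}.
For West: ∂π/∂y_{West} = 136.4 − 14y_{West} − 4y_{South} = 0 ⇒ y_{West} = 341/35 − (2/7)y_{South}.
Substituting the second reaction function into the first: y_{South} = 682/45 − (4/9)(341/35 − (2/7)y_{South}), which gives (55/63)y_{South} = 682/63 ⇒ y_{South} = 12.4.
Then y_{West} = 341/35 − (2/7)·12.4 = 6.2.
Price P = 147.4 − 4·18.6 = 73.
South's profit: (73 − 11)·12.4 − 0.5(12.4)² = 691.92.

691.92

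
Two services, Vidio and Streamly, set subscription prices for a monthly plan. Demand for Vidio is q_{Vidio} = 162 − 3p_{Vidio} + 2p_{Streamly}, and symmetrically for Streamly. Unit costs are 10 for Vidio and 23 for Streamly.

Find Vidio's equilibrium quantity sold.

Vidio's profit: π = (p_{Vidio} − 10)(162 − 3p_{Vidio} + 2p_{Streamly}).
∂π/∂p_{Vidio} = 192 − 6p_{Vidio} + 2p_{Streamly} = 0 ⇒ p_{Vidio} = 32 + (1/3)p_{Streamly}.
Similarly p_{Streamly} = 38.5 + (1/3)p_{Vidio}.
Substituting the second reaction function into the first: p_{Vidio} = 32 + (1/3)(38.5 + (1/3)p_{Vidio}), which gives (8/9)p_{Vidio} = 269/6 ⇒ p_{Vidio} = 50.4375.
Then p_{Streamly} = 38.5 + (1/3)·50.4375 = 55.3125.
q_{Vidio} = 162 − 3·50.4375 + 2·55.3125 = 121.3125.

121.3125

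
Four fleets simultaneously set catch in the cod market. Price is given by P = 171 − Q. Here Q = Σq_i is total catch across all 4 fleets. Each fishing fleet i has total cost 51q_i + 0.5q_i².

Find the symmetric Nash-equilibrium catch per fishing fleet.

A representative fishing fleet's profit is π_i = q_i(171 − Q) − 51q_i − 0.5q_i², with Q = q_i + Σ_{j≠i} q_j.
First-order condition: 120 − 3q_i − Σ_{j≠i} q_j = 0.
With identical fishing fleets, set every q_j = q: then 120 − 3q − 3q = 0, i.e. q = 120/6 = 20.

20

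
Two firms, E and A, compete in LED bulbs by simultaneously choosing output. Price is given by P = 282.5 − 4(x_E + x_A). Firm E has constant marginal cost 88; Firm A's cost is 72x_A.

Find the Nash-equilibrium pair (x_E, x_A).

Firm E's profit: π = x_E(282.5 − 4(x_E + x_A)) − 88x_E.
∂π/∂x_E = 194.5 − 8x_E − 4x_A = 0, so x_E = 24.3125 − 0.5x_A.
By the same steps for A: x_A = 26.3125 − 0.5x_E.
Substituting the second reaction function into the first: x_E = 24.3125 − 0.5(26.3125 − 0.5x_E), which gives 0.75x_E = 357/32 ⇒ x_E = 14.875.
Then x_A = 26.3125 − 0.5·14.875 = 18.875.

14.875, 18.875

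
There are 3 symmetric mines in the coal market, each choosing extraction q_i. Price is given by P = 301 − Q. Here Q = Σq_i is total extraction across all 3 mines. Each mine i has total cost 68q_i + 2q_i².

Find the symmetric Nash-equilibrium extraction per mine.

A representative mine's profit is π_i = q_i(301 − Q) − 68q_i − 2q_i², with Q = q_i + Σ_{j≠i} q_j.
First-order condition: 233 − 6q_i − Σ_{j≠i} q_j = 0.
With identical mines, set every q_j = q: then 233 − 6q − 2q = 0, i.e. q = 233/8 = 29.125.

29.125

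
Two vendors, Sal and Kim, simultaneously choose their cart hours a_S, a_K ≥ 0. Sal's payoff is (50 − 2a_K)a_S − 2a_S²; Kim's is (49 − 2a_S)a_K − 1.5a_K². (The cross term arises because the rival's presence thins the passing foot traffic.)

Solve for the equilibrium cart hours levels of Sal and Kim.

Expanding Sal's payoff: 50a_S − 2a_Ka_S − 2a_S².
∂π/∂a_S = 50 − 2a_K − 4a_S = 0, so a_S = 12.5 − 0.5a_K.
Likewise for Kim: a_K = 49/3 − (2/3)a_S.
Substituting the second reaction function into the first: a_S = 12.5 − 0.5(49/3 − (2/3)a_S), which gives (2/3)a_S = 13/3 ⇒ a_S = 6.5.
Then a_K = 49/3 − (2/3)·6.5 = 12.

6.5, 12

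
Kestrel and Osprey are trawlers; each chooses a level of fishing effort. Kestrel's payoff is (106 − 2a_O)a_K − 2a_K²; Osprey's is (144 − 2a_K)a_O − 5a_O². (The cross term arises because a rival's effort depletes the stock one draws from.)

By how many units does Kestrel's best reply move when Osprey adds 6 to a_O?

-3

Expanding Kestrel's payoff: 106a_K − 2a_Oa_K − 2a_K².
∂π/∂a_K = 106 − 2a_O − 4a_K = 0, so a_K = 26.5 − 0.5a_O.
The reaction-function slope is −0.5, so a 6-unit rise in a_O moves a_K by −0.5 × 6 = −3. Kestrel's best response falls — the actions are strategic substitutes.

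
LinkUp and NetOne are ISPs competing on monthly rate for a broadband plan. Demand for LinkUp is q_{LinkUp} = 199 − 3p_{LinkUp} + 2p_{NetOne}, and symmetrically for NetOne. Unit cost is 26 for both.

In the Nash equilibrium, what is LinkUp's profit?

5611.6875

LinkUp's profit: π = (p_{LinkUp} − 26)(199 − 3p_{LinkUp} + 2p_{NetOne}).
∂π/∂p_{LinkUp} = 277 − 6p_{LinkUp} + 2p_{NetOne} = 0 ⇒ p_{LinkUp} = 277/6 + (1/3)p_{NetOne}.
The game is symmetric, so in equilibrium p_{NetOne} = p_{LinkUp}: the reaction function gives (2/3)p_{LinkUp} = 277/6, hence p_{LinkUp} = 69.25.
q_{LinkUp} = 199 − 3·69.25 + 2·69.25 = 129.75.
Profit = (69.25 − 26)·129.75 = 5611.6875.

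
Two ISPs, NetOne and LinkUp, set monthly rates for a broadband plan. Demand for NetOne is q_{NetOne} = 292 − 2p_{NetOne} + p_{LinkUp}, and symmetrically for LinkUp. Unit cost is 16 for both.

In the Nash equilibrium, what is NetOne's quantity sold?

NetOne's profit: π = (p_{NetOne} − 16)(292 − 2p_{NetOne} + p_{LinkUp}).
∂π/∂p_{NetOne} = 324 − 4p_{NetOne} + p_{LinkUp} = 0 ⇒ p_{NetOne} = 81 + 0.25p_{LinkUp}.
By symmetry p_{LinkUp} = p_{NetOne}; substituting into the reaction function, 0.75p_{NetOne} = 81 and p_{NetOne} = 108.
q_{NetOne} = 292 − 2·108 + 108 = 184.

184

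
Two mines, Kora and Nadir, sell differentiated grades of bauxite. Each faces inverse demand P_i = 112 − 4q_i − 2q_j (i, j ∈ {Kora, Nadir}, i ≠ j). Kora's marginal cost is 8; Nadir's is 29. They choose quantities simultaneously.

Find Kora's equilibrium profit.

Mine Kora's profit: π = q_{Kora}(112 − 4q_{Kora} − 2q_{Nadir}) − 8q_{Kora}.
∂π/∂q_{Kora} = 104 − 8q_{Kora} − 2q_{Nadir} = 0 ⇒ q_{Kora} = 13 − 0.25q_{Nadir}.
Similarly q_{Nadir} = 10.375 − 0.25q_{Kora}.
Substituting the second reaction function into the first: q_{Kora} = 13 − 0.25(10.375 − 0.25q_{Kora}), which gives 0.9375q_{Kora} = 333/32 ⇒ q_{Kora} = 11.1.
Then q_{Nadir} = 10.375 − 0.25·11.1 = 7.6.
P_{Kora} = 112 − 4·11.1 − 2·7.6 = 52.4.
Profit = (52.4 − 8)·11.1 = 492.84.

492.84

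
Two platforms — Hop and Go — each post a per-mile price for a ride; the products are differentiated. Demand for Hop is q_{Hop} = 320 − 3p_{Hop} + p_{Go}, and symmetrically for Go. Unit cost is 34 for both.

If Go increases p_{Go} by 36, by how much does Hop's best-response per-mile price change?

Hop's profit: π = (p_{Hop} − 34)(320 − 3p_{Hop} + p_{Go}).
∂π/∂p_{Hop} = 422 − 6p_{Hop} + p_{Go} = 0 ⇒ p_{Hop} = 211/3 + (1/6)p_{Go}.
The reaction-function slope is 1/6, so a 36-unit rise in p_{Go} moves p_{Hop} by 1/6 × 36 = 6. Hop's best response rises — the actions are strategic complements.

6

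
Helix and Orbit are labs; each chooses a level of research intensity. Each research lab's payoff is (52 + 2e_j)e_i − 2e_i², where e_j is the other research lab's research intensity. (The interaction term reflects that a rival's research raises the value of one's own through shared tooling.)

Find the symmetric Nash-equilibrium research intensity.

26

Helix's payoff is (52 + 2e_O)e_H − 2e_H².
∂π/∂e_H = 52 + 2e_O − 4e_H = 0, so e_H = 13 + 0.5e_O.
The game is symmetric, so in equilibrium e_O = e_H: the reaction function gives 0.5e_H = 13, hence e_H = 26.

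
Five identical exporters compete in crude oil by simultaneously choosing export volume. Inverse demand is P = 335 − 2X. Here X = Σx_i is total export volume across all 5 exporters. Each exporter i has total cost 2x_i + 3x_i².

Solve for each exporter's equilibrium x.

18.5

A representative exporter's profit is π_i = x_i(335 − 2X) − 2x_i − 3x_i², with X = x_i + Σ_{j≠i} x_j.
First-order condition: 333 − 10x_i − 2Σ_{j≠i} x_j = 0.
In a symmetric equilibrium every exporter chooses the same x, so Σ_{j≠i} x_j = 4x. The condition becomes 333 − 18x = 0, giving x = 333/18 = 18.5.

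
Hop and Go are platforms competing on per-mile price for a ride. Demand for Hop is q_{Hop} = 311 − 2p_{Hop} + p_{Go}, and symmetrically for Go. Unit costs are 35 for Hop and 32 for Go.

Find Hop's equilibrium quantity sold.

183.2

Hop's profit: π = (p_{Hop} − 35)(311 − 2p_{Hop} + p_{Go}).
∂π/∂p_{Hop} = 381 − 4p_{Hop} + p_{Go} = 0 ⇒ p_{Hop} = 95.25 + 0.25p_{Go}.
Similarly p_{Go} = 93.75 + 0.25p_{Hop}.
Solving the two reaction functions simultaneously: (1 − (0.25)(0.25))p_{Hop} = 95.25 + 0.25·93.75, so 0.9375p_{Hop} = 118.6875 and p_{Hop} = 126.6.
Then p_{Go} = 93.75 + 0.25·126.6 = 125.4.
q_{Hop} = 311 − 2·126.6 + 125.4 = 183.2.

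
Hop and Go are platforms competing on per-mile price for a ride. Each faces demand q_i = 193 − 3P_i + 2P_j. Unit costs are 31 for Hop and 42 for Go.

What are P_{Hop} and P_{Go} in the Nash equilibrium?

Hop's profit: π = (P_{Hop} − 31)(193 − 3P_{Hop} + 2P_{Go}).
∂π/∂P_{Hop} = 286 − 6P_{Hop} + 2P_{Go} = 0 ⇒ P_{Hop} = 143/3 + (1/3)P_{Go}.
Similarly P_{Go} = 319/6 + (1/3)P_{Hop}.
Substituting the second reaction function into the first: P_{Hop} = 143/3 + (1/3)(319/6 + (1/3)P_{Hop}), which gives (8/9)P_{Hop} = 1177/18 ⇒ P_{Hop} = 73.5625.
Then P_{Go} = 319/6 + (1/3)·73.5625 = 77.6875.

73.5625, 77.6875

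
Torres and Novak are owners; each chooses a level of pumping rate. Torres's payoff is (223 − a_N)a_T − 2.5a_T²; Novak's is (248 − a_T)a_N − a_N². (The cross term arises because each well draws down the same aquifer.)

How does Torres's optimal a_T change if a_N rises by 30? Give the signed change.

-6

Expanding Torres's payoff: 223a_T − a_Na_T − 2.5a_T².
∂π/∂a_T = 223 − a_N − 5a_T = 0, so a_T = 44.6 − 0.2a_N.
The reaction-function slope is −0.2, so a 30-unit rise in a_N moves a_T by −0.2 × 30 = −6. Torres's best response falls — the actions are strategic substitutes.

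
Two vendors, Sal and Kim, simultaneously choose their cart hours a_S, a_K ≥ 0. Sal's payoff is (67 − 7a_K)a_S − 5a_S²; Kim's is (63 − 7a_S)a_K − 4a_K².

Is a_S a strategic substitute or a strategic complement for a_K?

Expanding Sal's payoff: 67a_S − 7a_Ka_S − 5a_S².
∂π/∂a_S = 67 − 7a_K − 10a_S = 0, so a_S = 6.7 − 0.7a_K.
The best-response slope da_S/da_K = −0.7 < 0: the reaction function is downward-sloping, so the choices are strategic substitutes.

strategic substitutes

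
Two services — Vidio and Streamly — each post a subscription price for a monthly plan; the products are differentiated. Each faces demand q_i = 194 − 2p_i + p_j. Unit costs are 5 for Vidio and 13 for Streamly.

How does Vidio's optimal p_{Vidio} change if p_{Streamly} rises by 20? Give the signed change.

5

Vidio's profit: π = (p_{Vidio} − 5)(194 − 2p_{Vidio} + p_{Streamly}).
∂π/∂p_{Vidio} = 204 − 4p_{Vidio} + p_{Streamly} = 0 ⇒ p_{Vidio} = 51 + 0.25p_{Streamly}.
The reaction-function slope is 0.25, so a 20-unit rise in p_{Streamly} moves p_{Vidio} by 0.25 × 20 = 5. Vidio's best response rises — the actions are strategic complements.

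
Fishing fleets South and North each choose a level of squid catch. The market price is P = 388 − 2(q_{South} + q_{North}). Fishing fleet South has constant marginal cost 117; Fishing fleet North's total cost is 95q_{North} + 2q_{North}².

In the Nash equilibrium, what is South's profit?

6384.5

Fishing fleet South's profit: π = q_{South}(388 − 2(q_{South} + q_{North})) − 117q_{South}.
∂π/∂q_{South} = 271 − 4q_{South} − 2q_{North} = 0, so q_{South} = 67.75 − 0.5q_{North}.
For North: ∂π/∂q_{North} = 293 − 8q_{North} − 2q_{South} = 0 ⇒ q_{North} = 36.625 − 0.25q_{South}.
Plugging q_{North} into South's best response: q_{South} = 67.75 − 0.5(36.625 − 0.25q_{South}) ⇒ 0.875q_{South} = 49.4375, so q_{South} = 56.5.
Then q_{North} = 36.625 − 0.25·56.5 = 22.5.
Price P = 388 − 2·79 = 230.
South's profit: (230 − 117)·56.5 = 6384.5.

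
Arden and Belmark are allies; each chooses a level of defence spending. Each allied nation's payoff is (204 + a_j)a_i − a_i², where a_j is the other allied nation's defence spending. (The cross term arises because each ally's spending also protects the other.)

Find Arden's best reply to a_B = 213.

208.5

Arden's payoff is (204 + a_B)a_A − a_A².
∂π/∂a_A = 204 + a_B − 2a_A = 0, so a_A = 102 + 0.5a_B.
At a_B = 213: a_A = 102 + 0.5·213 = 208.5.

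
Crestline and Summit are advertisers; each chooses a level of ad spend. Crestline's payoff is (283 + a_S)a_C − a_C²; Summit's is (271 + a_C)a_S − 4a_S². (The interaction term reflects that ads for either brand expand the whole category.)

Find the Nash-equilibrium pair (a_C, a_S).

Expanding Crestline's payoff: 283a_C + a_Sa_C − a_C².
∂π/∂a_C = 283 + a_S − 2a_C = 0, so a_C = 141.5 + 0.5a_S.
Likewise for Summit: a_S = 33.875 + 0.125a_C.
Solving the two reaction functions simultaneously: (1 − (0.5)(0.125))a_C = 141.5 + 0.5·33.875, so 0.9375a_C = 158.4375 and a_C = 169.
Then a_S = 33.875 + 0.125·169 = 55.

169, 55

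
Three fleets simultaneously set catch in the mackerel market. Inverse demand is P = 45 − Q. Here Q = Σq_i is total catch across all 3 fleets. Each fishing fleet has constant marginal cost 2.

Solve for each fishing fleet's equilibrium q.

10.75

A representative fishing fleet's profit is π_i = q_i(45 − Q) − 2q_i, with Q = q_i + Σ_{j≠i} q_j.
First-order condition: 43 − 2q_i − Σ_{j≠i} q_j = 0.
Imposing symmetry (q_j = q for all j) turns Σ_{j≠i} q_j into 2q, so 43 = 4q and q = 10.75.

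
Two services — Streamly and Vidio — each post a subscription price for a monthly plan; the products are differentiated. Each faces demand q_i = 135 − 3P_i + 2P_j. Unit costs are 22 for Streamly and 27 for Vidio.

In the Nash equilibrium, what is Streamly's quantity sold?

Streamly's profit: π = (P_{Streamly} − 22)(135 − 3P_{Streamly} + 2P_{Vidio}).
∂π/∂P_{Streamly} = 201 − 6P_{Streamly} + 2P_{Vidio} = 0 ⇒ P_{Streamly} = 33.5 + (1/3)P_{Vidio}.
Similarly P_{Vidio} = 36 + (1/3)P_{Streamly}.
Plugging P_{Vidio} into Streamly's best response: P_{Streamly} = 33.5 + (1/3)(36 + (1/3)P_{Streamly}) ⇒ (8/9)P_{Streamly} = 45.5, so P_{Streamly} = 51.1875.
Then P_{Vidio} = 36 + (1/3)·51.1875 = 53.0625.
q_{Streamly} = 135 − 3·51.1875 + 2·53.0625 = 87.5625.

87.5625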